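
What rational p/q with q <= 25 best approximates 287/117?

27/11

Expand x = 287/117 as a continued fraction with the Euclidean algorithm:
  287 = 2*117 + 53, so a_0 = 2.
  117 = 2*53 + 11, so a_1 = 2.
  53 = 4*11 + 9, so a_2 = 4.
  11 = 1*9 + 2, so a_3 = 1.
  9 = 4*2 + 1, so a_4 = 4.
  2 = 2*1 + 0, so a_5 = 2.
so x = [2; 2, 4, 1, 4, 2].
Convergents (p_i = a_i*p_{i-1} + p_{i-2}, q_i = a_i*q_{i-1} + q_{i-2} with p_{-2}=0, p_{-1}=1, q_{-2}=1, q_{-1}=0), until the denominator exceeds 25:
  i=0: a_0=2, p_0 = 2*1 + 0 = 2, q_0 = 2*0 + 1 = 1.
  i=1: a_1=2, p_1 = 2*2 + 1 = 5, q_1 = 2*1 + 0 = 2.
  i=2: a_2=4, p_2 = 4*5 + 2 = 22, q_2 = 4*2 + 1 = 9.
  i=3: a_3=1, p_3 = 1*22 + 5 = 27, q_3 = 1*9 + 2 = 11.
  i=4: a_4=4, p_4 = 4*27 + 22 = 130, q_4 = 4*11 + 9 = 53.
q_4 = 53 > 25, so the last convergent with denominator <= 25 is p_3/q_3 = 27/11.
The closest fraction with denominator <= 25 is either p_3/q_3 or the intermediate fraction (k*p_3 + p_2)/(k*q_3 + q_2) with the largest k >= 1 whose denominator stays <= 25; these approach x as k grows, and every other convergent or intermediate fraction in range is farther away.
Largest k: floor((25 - q_2)/q_3) = floor((25 - 9)/11) = 1.
That gives (1*27 + 22)/(1*11 + 9) = 49/20.
Compare the errors: |x - 27/11| = |287*11 - 27*117|/(117*11) = 2/1287, and |x - 49/20| = |287*20 - 49*117|/(117*20) = 7/2340.
Cross-multiplying, 2*2340 = 4680 < 9009 = 7*1287, so 2/1287 is smaller: the convergent 27/11 is closer to x than 49/20.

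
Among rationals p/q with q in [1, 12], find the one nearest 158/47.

37/11

Expand x = 158/47 as a continued fraction with the Euclidean algorithm:
  158 = 3*47 + 17, so a_0 = 3.
  47 = 2*17 + 13, so a_1 = 2.
  17 = 1*13 + 4, so a_2 = 1.
  13 = 3*4 + 1, so a_3 = 3.
  4 = 4*1 + 0, so a_4 = 4.
so x = [3; 2, 1, 3, 4].
Convergents (p_i = a_i*p_{i-1} + p_{i-2}, q_i = a_i*q_{i-1} + q_{i-2} with p_{-2}=0, p_{-1}=1, q_{-2}=1, q_{-1}=0), until the denominator exceeds 12:
  i=0: a_0=3, p_0 = 3*1 + 0 = 3, q_0 = 3*0 + 1 = 1.
  i=1: a_1=2, p_1 = 2*3 + 1 = 7, q_1 = 2*1 + 0 = 2.
  i=2: a_2=1, p_2 = 1*7 + 3 = 10, q_2 = 1*2 + 1 = 3.
  i=3: a_3=3, p_3 = 3*10 + 7 = 37, q_3 = 3*3 + 2 = 11.
  i=4: a_4=4, p_4 = 4*37 + 10 = 158, q_4 = 4*11 + 3 = 47.
q_4 = 47 > 12, so the last convergent with denominator <= 12 is p_3/q_3 = 37/11.
The closest fraction with denominator <= 12 is either p_3/q_3 or the intermediate fraction (k*p_3 + p_2)/(k*q_3 + q_2) with the largest k >= 1 whose denominator stays <= 12; these approach x as k grows, and every other convergent or intermediate fraction in range is farther away.
Largest k: floor((12 - q_2)/q_3) = floor((12 - 3)/11) = 0.
Since k = 0, no intermediate fraction beyond p_3/q_3 has denominator <= 12, so the convergent 37/11 is the closest (its error is |158*11 - 37*47|/(47*11) = 1/517).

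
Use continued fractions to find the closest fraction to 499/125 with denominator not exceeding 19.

4/1

Expand x = 499/125 as a continued fraction with the Euclidean algorithm:
  499 = 3*125 + 124, so a_0 = 3.
  125 = 1*124 + 1, so a_1 = 1.
  124 = 124*1 + 0, so a_2 = 124.
so x = [3; 1, 124].
Convergents (p_i = a_i*p_{i-1} + p_{i-2}, q_i = a_i*q_{i-1} + q_{i-2} with p_{-2}=0, p_{-1}=1, q_{-2}=1, q_{-1}=0), until the denominator exceeds 19:
  i=0: a_0=3, p_0 = 3*1 + 0 = 3, q_0 = 3*0 + 1 = 1.
  i=1: a_1=1, p_1 = 1*3 + 1 = 4, q_1 = 1*1 + 0 = 1.
  i=2: a_2=124, p_2 = 124*4 + 3 = 499, q_2 = 124*1 + 1 = 125.
q_2 = 125 > 19, so the last convergent with denominator <= 19 is p_1/q_1 = 4/1.
The closest fraction with denominator <= 19 is either p_1/q_1 or the intermediate fraction (k*p_1 + p_0)/(k*q_1 + q_0) with the largest k >= 1 whose denominator stays <= 19; these approach x as k grows, and every other convergent or intermediate fraction in range is farther away.
Largest k: floor((19 - q_0)/q_1) = floor((19 - 1)/1) = 18.
That gives (18*4 + 3)/(18*1 + 1) = 75/19.
Compare the errors: |x - 4/1| = |499*1 - 4*125|/(125*1) = 1/125, and |x - 75/19| = |499*19 - 75*125|/(125*19) = 106/2375.
Cross-multiplying, 1*2375 = 2375 < 13250 = 106*125, so 1/125 is smaller: the convergent 4/1 is closer to x than 75/19.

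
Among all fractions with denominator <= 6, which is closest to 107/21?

31/6

Expand x = 107/21 as a continued fraction with the Euclidean algorithm:
  107 = 5*21 + 2, so a_0 = 5.
  21 = 10*2 + 1, so a_1 = 10.
  2 = 2*1 + 0, so a_2 = 2.
so x = [5; 10, 2].
Convergents (p_i = a_i*p_{i-1} + p_{i-2}, q_i = a_i*q_{i-1} + q_{i-2} with p_{-2}=0, p_{-1}=1, q_{-2}=1, q_{-1}=0), until the denominator exceeds 6:
  i=0: a_0=5, p_0 = 5*1 + 0 = 5, q_0 = 5*0 + 1 = 1.
  i=1: a_1=10, p_1 = 10*5 + 1 = 51, q_1 = 10*1 + 0 = 10.
q_1 = 10 > 6, so the last convergent with denominator <= 6 is p_0/q_0 = 5/1.
The closest fraction with denominator <= 6 is either p_0/q_0 or the intermediate fraction (k*p_0 + p_{-1})/(k*q_0 + q_{-1}) with the largest k >= 1 whose denominator stays <= 6; these approach x as k grows, and every other convergent or intermediate fraction in range is farther away.
Largest k: floor((6 - q_{-1})/q_0) = floor((6 - 0)/1) = 6 (using the seeds p_{-1} = 1, q_{-1} = 0).
That gives (6*5 + 1)/(6*1 + 0) = 31/6.
Compare the errors: |x - 5/1| = |107*1 - 5*21|/(21*1) = 2/21, and |x - 31/6| = |107*6 - 31*21|/(21*6) = 9/126.
Cross-multiplying, 9*21 = 189 < 252 = 2*126, so 9/126 is smaller: the intermediate fraction 31/6 is closer to x than 5/1.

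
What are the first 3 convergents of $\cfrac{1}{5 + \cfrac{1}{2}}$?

0/1, 1/5, 2/11

Using the convergent recurrence p_i = a_i*p_{i-1} + p_{i-2}, q_i = a_i*q_{i-1} + q_{i-2} with p_{-2}=0, p_{-1}=1, q_{-2}=1, q_{-1}=0:
  i=0: a_0=0, p_0 = 0*1 + 0 = 0, q_0 = 0*0 + 1 = 1.
  i=1: a_1=5, p_1 = 5*0 + 1 = 1, q_1 = 5*1 + 0 = 5.
  i=2: a_2=2, p_2 = 2*1 + 0 = 2, q_2 = 2*5 + 1 = 11.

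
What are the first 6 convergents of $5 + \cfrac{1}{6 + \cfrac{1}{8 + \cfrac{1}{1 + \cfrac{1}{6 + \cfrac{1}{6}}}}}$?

5/1, 31/6, 253/49, 284/55, 1957/379, 12026/2329

Using the convergent recurrence p_i = a_i*p_{i-1} + p_{i-2}, q_i = a_i*q_{i-1} + q_{i-2} with p_{-2}=0, p_{-1}=1, q_{-2}=1, q_{-1}=0:
  i=0: a_0=5, p_0 = 5*1 + 0 = 5, q_0 = 5*0 + 1 = 1.
  i=1: a_1=6, p_1 = 6*5 + 1 = 31, q_1 = 6*1 + 0 = 6.
  i=2: a_2=8, p_2 = 8*31 + 5 = 253, q_2 = 8*6 + 1 = 49.
  i=3: a_3=1, p_3 = 1*253 + 31 = 284, q_3 = 1*49 + 6 = 55.
  i=4: a_4=6, p_4 = 6*284 + 253 = 1957, q_4 = 6*55 + 49 = 379.
  i=5: a_5=6, p_5 = 6*1957 + 284 = 12026, q_5 = 6*379 + 55 = 2329.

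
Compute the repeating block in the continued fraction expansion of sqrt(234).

[15; (3, 2, 1, 2, 1, 2, 3, 30)]

Write x_i = (sqrt(234) + m_i)/d_i with (m_0, d_0) = (0, 1). a_0 = floor(sqrt(234)) = 15, since 15^2 = 225 <= 234 < 256 = 16^2.
Iterate m_{i+1} = d_i*a_i - m_i, d_{i+1} = (234 - m_{i+1}^2)/d_i, a_{i+1} = floor((a_0 + m_{i+1})/d_{i+1}):
  m_1 = 1*15 - 0 = 15, d_1 = (234 - 15^2)/1 = 9/1 = 9, a_1 = floor((15 + 15)/9) = 3.
  m_2 = 9*3 - 15 = 12, d_2 = (234 - 12^2)/9 = 90/9 = 10, a_2 = floor((15 + 12)/10) = 2.
  m_3 = 10*2 - 12 = 8, d_3 = (234 - 8^2)/10 = 170/10 = 17, a_3 = floor((15 + 8)/17) = 1.
  m_4 = 17*1 - 8 = 9, d_4 = (234 - 9^2)/17 = 153/17 = 9, a_4 = floor((15 + 9)/9) = 2.
  m_5 = 9*2 - 9 = 9, d_5 = (234 - 9^2)/9 = 153/9 = 17, a_5 = floor((15 + 9)/17) = 1.
  m_6 = 17*1 - 9 = 8, d_6 = (234 - 8^2)/17 = 170/17 = 10, a_6 = floor((15 + 8)/10) = 2.
  m_7 = 10*2 - 8 = 12, d_7 = (234 - 12^2)/10 = 90/10 = 9, a_7 = floor((15 + 12)/9) = 3.
  m_8 = 9*3 - 12 = 15, d_8 = (234 - 15^2)/9 = 9/9 = 1, a_8 = floor((15 + 15)/1) = 30.
  m_9 = 1*30 - 15 = 15, d_9 = (234 - 15^2)/1 = 9/1 = 9: (m_9, d_9) = (m_1, d_1) = (15, 9), so from here the quotients repeat a_1, ..., a_8; the period length is 8.
Hence the expansion of sqrt(234) is a_0 = 15 followed by the repeating block 3, 2, 1, 2, 1, 2, 3, 30 (period 8).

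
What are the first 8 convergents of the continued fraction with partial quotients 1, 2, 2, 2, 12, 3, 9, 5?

1/1, 3/2, 7/5, 17/12, 211/149, 650/459, 6061/4280, 30955/21859

Using the convergent recurrence p_i = a_i*p_{i-1} + p_{i-2}, q_i = a_i*q_{i-1} + q_{i-2} with p_{-2}=0, p_{-1}=1, q_{-2}=1, q_{-1}=0:
  i=0: a_0=1, p_0 = 1*1 + 0 = 1, q_0 = 1*0 + 1 = 1.
  i=1: a_1=2, p_1 = 2*1 + 1 = 3, q_1 = 2*1 + 0 = 2.
  i=2: a_2=2, p_2 = 2*3 + 1 = 7, q_2 = 2*2 + 1 = 5.
  i=3: a_3=2, p_3 = 2*7 + 3 = 17, q_3 = 2*5 + 2 = 12.
  i=4: a_4=12, p_4 = 12*17 + 7 = 211, q_4 = 12*12 + 5 = 149.
  i=5: a_5=3, p_5 = 3*211 + 17 = 650, q_5 = 3*149 + 12 = 459.
  i=6: a_6=9, p_6 = 9*650 + 211 = 6061, q_6 = 9*459 + 149 = 4280.
  i=7: a_7=5, p_7 = 5*6061 + 650 = 30955, q_7 = 5*4280 + 459 = 21859.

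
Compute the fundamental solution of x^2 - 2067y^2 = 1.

(x, y) = (1273, 28)

First expand sqrt(2067) as a continued fraction. With x_i = (sqrt(2067) + m_i)/d_i and (m_0, d_0) = (0, 1): a_0 = floor(sqrt(2067)) = 45, since 45^2 = 2025 <= 2067 < 2116 = 46^2.
Iterate m_{i+1} = d_i*a_i - m_i, d_{i+1} = (2067 - m_{i+1}^2)/d_i, a_{i+1} = floor((a_0 + m_{i+1})/d_{i+1}):
  m_1 = 1*45 - 0 = 45, d_1 = (2067 - 45^2)/1 = 42/1 = 42, a_1 = floor((45 + 45)/42) = 2.
  m_2 = 42*2 - 45 = 39, d_2 = (2067 - 39^2)/42 = 546/42 = 13, a_2 = floor((45 + 39)/13) = 6.
  m_3 = 13*6 - 39 = 39, d_3 = (2067 - 39^2)/13 = 546/13 = 42, a_3 = floor((45 + 39)/42) = 2.
  m_4 = 42*2 - 39 = 45, d_4 = (2067 - 45^2)/42 = 42/42 = 1, a_4 = floor((45 + 45)/1) = 90.
  m_5 = 1*90 - 45 = 45, d_5 = (2067 - 45^2)/1 = 42/1 = 42: (m_5, d_5) = (m_1, d_1) = (45, 42), so from here the quotients repeat a_1, ..., a_4; the period length is 4.
So sqrt(2067) = [45; (2, 6, 2, 90)] with period length k = 4.
k is even, so the fundamental solution of x^2 - 2067y^2 = 1 is (p_{k-1}, q_{k-1}) = (p_3, q_3); compute convergents through index 3.
Convergents (p_i = a_i*p_{i-1} + p_{i-2}, q_i = a_i*q_{i-1} + q_{i-2} with p_{-2}=0, p_{-1}=1, q_{-2}=1, q_{-1}=0):
  i=0: a_0=45, p_0 = 45*1 + 0 = 45, q_0 = 45*0 + 1 = 1.
  i=1: a_1=2, p_1 = 2*45 + 1 = 91, q_1 = 2*1 + 0 = 2.
  i=2: a_2=6, p_2 = 6*91 + 45 = 591, q_2 = 6*2 + 1 = 13.
  i=3: a_3=2, p_3 = 2*591 + 91 = 1273, q_3 = 2*13 + 2 = 28.
Check: 1273^2 - 2067*28^2 = 1620529 - 1620528 = 1, so (x, y) = (1273, 28) solves the equation, and by the theorem it is the least positive solution.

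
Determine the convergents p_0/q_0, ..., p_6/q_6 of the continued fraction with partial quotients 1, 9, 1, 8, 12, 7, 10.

1/1, 10/9, 11/10, 98/89, 1187/1078, 8407/7635, 85257/77428

Using the convergent recurrence p_i = a_i*p_{i-1} + p_{i-2}, q_i = a_i*q_{i-1} + q_{i-2} with p_{-2}=0, p_{-1}=1, q_{-2}=1, q_{-1}=0:
  i=0: a_0=1, p_0 = 1*1 + 0 = 1, q_0 = 1*0 + 1 = 1.
  i=1: a_1=9, p_1 = 9*1 + 1 = 10, q_1 = 9*1 + 0 = 9.
  i=2: a_2=1, p_2 = 1*10 + 1 = 11, q_2 = 1*9 + 1 = 10.
  i=3: a_3=8, p_3 = 8*11 + 10 = 98, q_3 = 8*10 + 9 = 89.
  i=4: a_4=12, p_4 = 12*98 + 11 = 1187, q_4 = 12*89 + 10 = 1078.
  i=5: a_5=7, p_5 = 7*1187 + 98 = 8407, q_5 = 7*1078 + 89 = 7635.
  i=6: a_6=10, p_6 = 10*8407 + 1187 = 85257, q_6 = 10*7635 + 1078 = 77428.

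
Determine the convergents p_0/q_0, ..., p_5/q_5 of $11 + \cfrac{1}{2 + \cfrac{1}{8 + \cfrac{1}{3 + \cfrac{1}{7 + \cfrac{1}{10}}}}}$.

Using the convergent recurrence p_i = a_i*p_{i-1} + p_{i-2}, q_i = a_i*q_{i-1} + q_{i-2} with p_{-2}=0, p_{-1}=1, q_{-2}=1, q_{-1}=0:
  i=0: a_0=11, p_0 = 11*1 + 0 = 11, q_0 = 11*0 + 1 = 1.
  i=1: a_1=2, p_1 = 2*11 + 1 = 23, q_1 = 2*1 + 0 = 2.
  i=2: a_2=8, p_2 = 8*23 + 11 = 195, q_2 = 8*2 + 1 = 17.
  i=3: a_3=3, p_3 = 3*195 + 23 = 608, q_3 = 3*17 + 2 = 53.
  i=4: a_4=7, p_4 = 7*608 + 195 = 4451, q_4 = 7*53 + 17 = 388.
  i=5: a_5=10, p_5 = 10*4451 + 608 = 45118, q_5 = 10*388 + 53 = 3933.

11/1, 23/2, 195/17, 608/53, 4451/388, 45118/3933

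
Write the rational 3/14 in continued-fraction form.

Run the Euclidean algorithm on 3 and 14; the successive quotients are the partial quotients a_0, a_1, ... (each step inverts the fractional part left over by the previous one):
  3 = 0*14 + 3, so a_0 = 0.
  14 = 4*3 + 2, so a_1 = 4.
  3 = 1*2 + 1, so a_2 = 1.
  2 = 2*1 + 0, so a_3 = 2.
The remainder reaches 0 after 4 divisions, so the expansion has 4 partial quotients, read off in order.

[0; 4, 1, 2]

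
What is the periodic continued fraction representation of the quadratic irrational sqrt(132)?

[11; (2, 22)]

Write x_i = (sqrt(132) + m_i)/d_i with (m_0, d_0) = (0, 1). a_0 = floor(sqrt(132)) = 11, since 11^2 = 121 <= 132 < 144 = 12^2.
Iterate m_{i+1} = d_i*a_i - m_i, d_{i+1} = (132 - m_{i+1}^2)/d_i, a_{i+1} = floor((a_0 + m_{i+1})/d_{i+1}):
  m_1 = 1*11 - 0 = 11, d_1 = (132 - 11^2)/1 = 11/1 = 11, a_1 = floor((11 + 11)/11) = 2.
  m_2 = 11*2 - 11 = 11, d_2 = (132 - 11^2)/11 = 11/11 = 1, a_2 = floor((11 + 11)/1) = 22.
  m_3 = 1*22 - 11 = 11, d_3 = (132 - 11^2)/1 = 11/1 = 11: (m_3, d_3) = (m_1, d_1) = (11, 11), so from here the quotients repeat a_1, a_2; the period length is 2.
Hence the expansion of sqrt(132) is a_0 = 11 followed by the repeating block 2, 22 (period 2).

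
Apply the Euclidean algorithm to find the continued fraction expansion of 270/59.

Run the Euclidean algorithm on 270 and 59; the successive quotients are the partial quotients a_0, a_1, ... (each step inverts the fractional part left over by the previous one):
  270 = 4*59 + 34, so a_0 = 4.
  59 = 1*34 + 25, so a_1 = 1.
  34 = 1*25 + 9, so a_2 = 1.
  25 = 2*9 + 7, so a_3 = 2.
  9 = 1*7 + 2, so a_4 = 1.
  7 = 3*2 + 1, so a_5 = 3.
  2 = 2*1 + 0, so a_6 = 2.
The remainder reaches 0 after 7 divisions, so the expansion has 7 partial quotients, read off in order.

[4; 1, 1, 2, 1, 3, 2]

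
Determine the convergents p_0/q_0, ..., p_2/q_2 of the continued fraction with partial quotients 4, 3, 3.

Using the convergent recurrence p_i = a_i*p_{i-1} + p_{i-2}, q_i = a_i*q_{i-1} + q_{i-2} with p_{-2}=0, p_{-1}=1, q_{-2}=1, q_{-1}=0:
  i=0: a_0=4, p_0 = 4*1 + 0 = 4, q_0 = 4*0 + 1 = 1.
  i=1: a_1=3, p_1 = 3*4 + 1 = 13, q_1 = 3*1 + 0 = 3.
  i=2: a_2=3, p_2 = 3*13 + 4 = 43, q_2 = 3*3 + 1 = 10.

4/1, 13/3, 43/10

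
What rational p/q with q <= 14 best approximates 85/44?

Expand x = 85/44 as a continued fraction with the Euclidean algorithm:
  85 = 1*44 + 41, so a_0 = 1.
  44 = 1*41 + 3, so a_1 = 1.
  41 = 13*3 + 2, so a_2 = 13.
  3 = 1*2 + 1, so a_3 = 1.
  2 = 2*1 + 0, so a_4 = 2.
so x = [1; 1, 13, 1, 2].
Convergents (p_i = a_i*p_{i-1} + p_{i-2}, q_i = a_i*q_{i-1} + q_{i-2} with p_{-2}=0, p_{-1}=1, q_{-2}=1, q_{-1}=0), until the denominator exceeds 14:
  i=0: a_0=1, p_0 = 1*1 + 0 = 1, q_0 = 1*0 + 1 = 1.
  i=1: a_1=1, p_1 = 1*1 + 1 = 2, q_1 = 1*1 + 0 = 1.
  i=2: a_2=13, p_2 = 13*2 + 1 = 27, q_2 = 13*1 + 1 = 14.
  i=3: a_3=1, p_3 = 1*27 + 2 = 29, q_3 = 1*14 + 1 = 15.
q_3 = 15 > 14, so the last convergent with denominator <= 14 is p_2/q_2 = 27/14.
The closest fraction with denominator <= 14 is either p_2/q_2 or the intermediate fraction (k*p_2 + p_1)/(k*q_2 + q_1) with the largest k >= 1 whose denominator stays <= 14; these approach x as k grows, and every other convergent or intermediate fraction in range is farther away.
Largest k: floor((14 - q_1)/q_2) = floor((14 - 1)/14) = 0.
Since k = 0, no intermediate fraction beyond p_2/q_2 has denominator <= 14, so the convergent 27/14 is the closest (its error is |85*14 - 27*44|/(44*14) = 2/616).

27/14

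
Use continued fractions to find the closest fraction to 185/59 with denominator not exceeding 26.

69/22

Expand x = 185/59 as a continued fraction with the Euclidean algorithm:
  185 = 3*59 + 8, so a_0 = 3.
  59 = 7*8 + 3, so a_1 = 7.
  8 = 2*3 + 2, so a_2 = 2.
  3 = 1*2 + 1, so a_3 = 1.
  2 = 2*1 + 0, so a_4 = 2.
so x = [3; 7, 2, 1, 2].
Convergents (p_i = a_i*p_{i-1} + p_{i-2}, q_i = a_i*q_{i-1} + q_{i-2} with p_{-2}=0, p_{-1}=1, q_{-2}=1, q_{-1}=0), until the denominator exceeds 26:
  i=0: a_0=3, p_0 = 3*1 + 0 = 3, q_0 = 3*0 + 1 = 1.
  i=1: a_1=7, p_1 = 7*3 + 1 = 22, q_1 = 7*1 + 0 = 7.
  i=2: a_2=2, p_2 = 2*22 + 3 = 47, q_2 = 2*7 + 1 = 15.
  i=3: a_3=1, p_3 = 1*47 + 22 = 69, q_3 = 1*15 + 7 = 22.
  i=4: a_4=2, p_4 = 2*69 + 47 = 185, q_4 = 2*22 + 15 = 59.
q_4 = 59 > 26, so the last convergent with denominator <= 26 is p_3/q_3 = 69/22.
The closest fraction with denominator <= 26 is either p_3/q_3 or the intermediate fraction (k*p_3 + p_2)/(k*q_3 + q_2) with the largest k >= 1 whose denominator stays <= 26; these approach x as k grows, and every other convergent or intermediate fraction in range is farther away.
Largest k: floor((26 - q_2)/q_3) = floor((26 - 15)/22) = 0.
Since k = 0, no intermediate fraction beyond p_3/q_3 has denominator <= 26, so the convergent 69/22 is the closest (its error is |185*22 - 69*59|/(59*22) = 1/1298).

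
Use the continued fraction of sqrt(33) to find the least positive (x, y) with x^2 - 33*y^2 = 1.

(x, y) = (23, 4)

First expand sqrt(33) as a continued fraction. With x_i = (sqrt(33) + m_i)/d_i and (m_0, d_0) = (0, 1): a_0 = floor(sqrt(33)) = 5, since 5^2 = 25 <= 33 < 36 = 6^2.
Iterate m_{i+1} = d_i*a_i - m_i, d_{i+1} = (33 - m_{i+1}^2)/d_i, a_{i+1} = floor((a_0 + m_{i+1})/d_{i+1}):
  m_1 = 1*5 - 0 = 5, d_1 = (33 - 5^2)/1 = 8/1 = 8, a_1 = floor((5 + 5)/8) = 1.
  m_2 = 8*1 - 5 = 3, d_2 = (33 - 3^2)/8 = 24/8 = 3, a_2 = floor((5 + 3)/3) = 2.
  m_3 = 3*2 - 3 = 3, d_3 = (33 - 3^2)/3 = 24/3 = 8, a_3 = floor((5 + 3)/8) = 1.
  m_4 = 8*1 - 3 = 5, d_4 = (33 - 5^2)/8 = 8/8 = 1, a_4 = floor((5 + 5)/1) = 10.
  m_5 = 1*10 - 5 = 5, d_5 = (33 - 5^2)/1 = 8/1 = 8: (m_5, d_5) = (m_1, d_1) = (5, 8), so from here the quotients repeat a_1, ..., a_4; the period length is 4.
So sqrt(33) = [5; (1, 2, 1, 10)] with period length k = 4.
k is even, so the fundamental solution of x^2 - 33y^2 = 1 is (p_{k-1}, q_{k-1}) = (p_3, q_3); compute convergents through index 3.
Convergents (p_i = a_i*p_{i-1} + p_{i-2}, q_i = a_i*q_{i-1} + q_{i-2} with p_{-2}=0, p_{-1}=1, q_{-2}=1, q_{-1}=0):
  i=0: a_0=5, p_0 = 5*1 + 0 = 5, q_0 = 5*0 + 1 = 1.
  i=1: a_1=1, p_1 = 1*5 + 1 = 6, q_1 = 1*1 + 0 = 1.
  i=2: a_2=2, p_2 = 2*6 + 5 = 17, q_2 = 2*1 + 1 = 3.
  i=3: a_3=1, p_3 = 1*17 + 6 = 23, q_3 = 1*3 + 1 = 4.
Check: 23^2 - 33*4^2 = 529 - 528 = 1, so (x, y) = (23, 4) solves the equation, and by the theorem it is the least positive solution.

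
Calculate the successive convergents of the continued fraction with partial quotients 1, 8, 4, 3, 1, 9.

1/1, 9/8, 37/33, 120/107, 157/140, 1533/1367

Using the convergent recurrence p_i = a_i*p_{i-1} + p_{i-2}, q_i = a_i*q_{i-1} + q_{i-2} with p_{-2}=0, p_{-1}=1, q_{-2}=1, q_{-1}=0:
  i=0: a_0=1, p_0 = 1*1 + 0 = 1, q_0 = 1*0 + 1 = 1.
  i=1: a_1=8, p_1 = 8*1 + 1 = 9, q_1 = 8*1 + 0 = 8.
  i=2: a_2=4, p_2 = 4*9 + 1 = 37, q_2 = 4*8 + 1 = 33.
  i=3: a_3=3, p_3 = 3*37 + 9 = 120, q_3 = 3*33 + 8 = 107.
  i=4: a_4=1, p_4 = 1*120 + 37 = 157, q_4 = 1*107 + 33 = 140.
  i=5: a_5=9, p_5 = 9*157 + 120 = 1533, q_5 = 9*140 + 107 = 1367.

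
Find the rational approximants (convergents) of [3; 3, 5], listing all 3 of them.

3/1, 10/3, 53/16

Using the convergent recurrence p_i = a_i*p_{i-1} + p_{i-2}, q_i = a_i*q_{i-1} + q_{i-2} with p_{-2}=0, p_{-1}=1, q_{-2}=1, q_{-1}=0:
  i=0: a_0=3, p_0 = 3*1 + 0 = 3, q_0 = 3*0 + 1 = 1.
  i=1: a_1=3, p_1 = 3*3 + 1 = 10, q_1 = 3*1 + 0 = 3.
  i=2: a_2=5, p_2 = 5*10 + 3 = 53, q_2 = 5*3 + 1 = 16.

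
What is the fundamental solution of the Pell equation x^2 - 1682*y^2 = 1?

(x, y) = (3363, 82)

First expand sqrt(1682) as a continued fraction. With x_i = (sqrt(1682) + m_i)/d_i and (m_0, d_0) = (0, 1): a_0 = floor(sqrt(1682)) = 41, since 41^2 = 1681 <= 1682 < 1764 = 42^2.
Iterate m_{i+1} = d_i*a_i - m_i, d_{i+1} = (1682 - m_{i+1}^2)/d_i, a_{i+1} = floor((a_0 + m_{i+1})/d_{i+1}):
  m_1 = 1*41 - 0 = 41, d_1 = (1682 - 41^2)/1 = 1/1 = 1, a_1 = floor((41 + 41)/1) = 82.
  m_2 = 1*82 - 41 = 41, d_2 = (1682 - 41^2)/1 = 1/1 = 1: (m_2, d_2) = (m_1, d_1) = (41, 1), so from here the quotient a_1 repeats; the period length is 1.
So sqrt(1682) = [41; (82)] with period length k = 1.
k is odd, so (p_{k-1}, q_{k-1}) only solves x^2 - 1682y^2 = -1 and the fundamental solution of x^2 - 1682y^2 = 1 is (p_{2k-1}, q_{2k-1}) = (p_1, q_1); compute convergents through index 1, running through the period twice.
Convergents (p_i = a_i*p_{i-1} + p_{i-2}, q_i = a_i*q_{i-1} + q_{i-2} with p_{-2}=0, p_{-1}=1, q_{-2}=1, q_{-1}=0):
  i=0: a_0=41, p_0 = 41*1 + 0 = 41, q_0 = 41*0 + 1 = 1.
  i=1: a_1=82, p_1 = 82*41 + 1 = 3363, q_1 = 82*1 + 0 = 82.
Indeed p_0^2 - 1682*q_0^2 = 1681 - 1682 = -1, not +1.
Check: 3363^2 - 1682*82^2 = 11309769 - 11309768 = 1, so (x, y) = (3363, 82) solves the equation, and by the theorem it is the least positive solution.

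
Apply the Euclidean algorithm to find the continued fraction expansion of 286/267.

[1; 14, 19]

Run the Euclidean algorithm on 286 and 267; the successive quotients are the partial quotients a_0, a_1, ... (each step inverts the fractional part left over by the previous one):
  286 = 1*267 + 19, so a_0 = 1.
  267 = 14*19 + 1, so a_1 = 14.
  19 = 19*1 + 0, so a_2 = 19.
The remainder reaches 0 after 3 divisions, so the expansion has 3 partial quotients, read off in order.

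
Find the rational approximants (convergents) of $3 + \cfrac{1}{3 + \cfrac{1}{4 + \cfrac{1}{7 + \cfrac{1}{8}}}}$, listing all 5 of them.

Using the convergent recurrence p_i = a_i*p_{i-1} + p_{i-2}, q_i = a_i*q_{i-1} + q_{i-2} with p_{-2}=0, p_{-1}=1, q_{-2}=1, q_{-1}=0:
  i=0: a_0=3, p_0 = 3*1 + 0 = 3, q_0 = 3*0 + 1 = 1.
  i=1: a_1=3, p_1 = 3*3 + 1 = 10, q_1 = 3*1 + 0 = 3.
  i=2: a_2=4, p_2 = 4*10 + 3 = 43, q_2 = 4*3 + 1 = 13.
  i=3: a_3=7, p_3 = 7*43 + 10 = 311, q_3 = 7*13 + 3 = 94.
  i=4: a_4=8, p_4 = 8*311 + 43 = 2531, q_4 = 8*94 + 13 = 765.

3/1, 10/3, 43/13, 311/94, 2531/765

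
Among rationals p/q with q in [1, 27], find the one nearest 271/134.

Expand x = 271/134 as a continued fraction with the Euclidean algorithm:
  271 = 2*134 + 3, so a_0 = 2.
  134 = 44*3 + 2, so a_1 = 44.
  3 = 1*2 + 1, so a_2 = 1.
  2 = 2*1 + 0, so a_3 = 2.
so x = [2; 44, 1, 2].
Convergents (p_i = a_i*p_{i-1} + p_{i-2}, q_i = a_i*q_{i-1} + q_{i-2} with p_{-2}=0, p_{-1}=1, q_{-2}=1, q_{-1}=0), until the denominator exceeds 27:
  i=0: a_0=2, p_0 = 2*1 + 0 = 2, q_0 = 2*0 + 1 = 1.
  i=1: a_1=44, p_1 = 44*2 + 1 = 89, q_1 = 44*1 + 0 = 44.
q_1 = 44 > 27, so the last convergent with denominator <= 27 is p_0/q_0 = 2/1.
The closest fraction with denominator <= 27 is either p_0/q_0 or the intermediate fraction (k*p_0 + p_{-1})/(k*q_0 + q_{-1}) with the largest k >= 1 whose denominator stays <= 27; these approach x as k grows, and every other convergent or intermediate fraction in range is farther away.
Largest k: floor((27 - q_{-1})/q_0) = floor((27 - 0)/1) = 27 (using the seeds p_{-1} = 1, q_{-1} = 0).
That gives (27*2 + 1)/(27*1 + 0) = 55/27.
Compare the errors: |x - 2/1| = |271*1 - 2*134|/(134*1) = 3/134, and |x - 55/27| = |271*27 - 55*134|/(134*27) = 53/3618.
Cross-multiplying, 53*134 = 7102 < 10854 = 3*3618, so 53/3618 is smaller: the intermediate fraction 55/27 is closer to x than 2/1.

55/27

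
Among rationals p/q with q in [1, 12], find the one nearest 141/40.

Expand x = 141/40 as a continued fraction with the Euclidean algorithm:
  141 = 3*40 + 21, so a_0 = 3.
  40 = 1*21 + 19, so a_1 = 1.
  21 = 1*19 + 2, so a_2 = 1.
  19 = 9*2 + 1, so a_3 = 9.
  2 = 2*1 + 0, so a_4 = 2.
so x = [3; 1, 1, 9, 2].
Convergents (p_i = a_i*p_{i-1} + p_{i-2}, q_i = a_i*q_{i-1} + q_{i-2} with p_{-2}=0, p_{-1}=1, q_{-2}=1, q_{-1}=0), until the denominator exceeds 12:
  i=0: a_0=3, p_0 = 3*1 + 0 = 3, q_0 = 3*0 + 1 = 1.
  i=1: a_1=1, p_1 = 1*3 + 1 = 4, q_1 = 1*1 + 0 = 1.
  i=2: a_2=1, p_2 = 1*4 + 3 = 7, q_2 = 1*1 + 1 = 2.
  i=3: a_3=9, p_3 = 9*7 + 4 = 67, q_3 = 9*2 + 1 = 19.
q_3 = 19 > 12, so the last convergent with denominator <= 12 is p_2/q_2 = 7/2.
The closest fraction with denominator <= 12 is either p_2/q_2 or the intermediate fraction (k*p_2 + p_1)/(k*q_2 + q_1) with the largest k >= 1 whose denominator stays <= 12; these approach x as k grows, and every other convergent or intermediate fraction in range is farther away.
Largest k: floor((12 - q_1)/q_2) = floor((12 - 1)/2) = 5.
That gives (5*7 + 4)/(5*2 + 1) = 39/11.
Compare the errors: |x - 7/2| = |141*2 - 7*40|/(40*2) = 2/80, and |x - 39/11| = |141*11 - 39*40|/(40*11) = 9/440.
Cross-multiplying, 9*80 = 720 < 880 = 2*440, so 9/440 is smaller: the intermediate fraction 39/11 is closer to x than 7/2.

39/11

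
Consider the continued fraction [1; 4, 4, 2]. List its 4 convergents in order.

1/1, 5/4, 21/17, 47/38

Using the convergent recurrence p_i = a_i*p_{i-1} + p_{i-2}, q_i = a_i*q_{i-1} + q_{i-2} with p_{-2}=0, p_{-1}=1, q_{-2}=1, q_{-1}=0:
  i=0: a_0=1, p_0 = 1*1 + 0 = 1, q_0 = 1*0 + 1 = 1.
  i=1: a_1=4, p_1 = 4*1 + 1 = 5, q_1 = 4*1 + 0 = 4.
  i=2: a_2=4, p_2 = 4*5 + 1 = 21, q_2 = 4*4 + 1 = 17.
  i=3: a_3=2, p_3 = 2*21 + 5 = 47, q_3 = 2*17 + 4 = 38.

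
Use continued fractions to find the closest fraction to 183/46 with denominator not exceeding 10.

4/1

Expand x = 183/46 as a continued fraction with the Euclidean algorithm:
  183 = 3*46 + 45, so a_0 = 3.
  46 = 1*45 + 1, so a_1 = 1.
  45 = 45*1 + 0, so a_2 = 45.
so x = [3; 1, 45].
Convergents (p_i = a_i*p_{i-1} + p_{i-2}, q_i = a_i*q_{i-1} + q_{i-2} with p_{-2}=0, p_{-1}=1, q_{-2}=1, q_{-1}=0), until the denominator exceeds 10:
  i=0: a_0=3, p_0 = 3*1 + 0 = 3, q_0 = 3*0 + 1 = 1.
  i=1: a_1=1, p_1 = 1*3 + 1 = 4, q_1 = 1*1 + 0 = 1.
  i=2: a_2=45, p_2 = 45*4 + 3 = 183, q_2 = 45*1 + 1 = 46.
q_2 = 46 > 10, so the last convergent with denominator <= 10 is p_1/q_1 = 4/1.
The closest fraction with denominator <= 10 is either p_1/q_1 or the intermediate fraction (k*p_1 + p_0)/(k*q_1 + q_0) with the largest k >= 1 whose denominator stays <= 10; these approach x as k grows, and every other convergent or intermediate fraction in range is farther away.
Largest k: floor((10 - q_0)/q_1) = floor((10 - 1)/1) = 9.
That gives (9*4 + 3)/(9*1 + 1) = 39/10.
Compare the errors: |x - 4/1| = |183*1 - 4*46|/(46*1) = 1/46, and |x - 39/10| = |183*10 - 39*46|/(46*10) = 36/460.
Cross-multiplying, 1*460 = 460 < 1656 = 36*46, so 1/46 is smaller: the convergent 4/1 is closer to x than 39/10.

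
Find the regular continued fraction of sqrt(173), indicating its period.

[13; (6, 1, 1, 6, 26)]

Write x_i = (sqrt(173) + m_i)/d_i with (m_0, d_0) = (0, 1). a_0 = floor(sqrt(173)) = 13, since 13^2 = 169 <= 173 < 196 = 14^2.
Iterate m_{i+1} = d_i*a_i - m_i, d_{i+1} = (173 - m_{i+1}^2)/d_i, a_{i+1} = floor((a_0 + m_{i+1})/d_{i+1}):
  m_1 = 1*13 - 0 = 13, d_1 = (173 - 13^2)/1 = 4/1 = 4, a_1 = floor((13 + 13)/4) = 6.
  m_2 = 4*6 - 13 = 11, d_2 = (173 - 11^2)/4 = 52/4 = 13, a_2 = floor((13 + 11)/13) = 1.
  m_3 = 13*1 - 11 = 2, d_3 = (173 - 2^2)/13 = 169/13 = 13, a_3 = floor((13 + 2)/13) = 1.
  m_4 = 13*1 - 2 = 11, d_4 = (173 - 11^2)/13 = 52/13 = 4, a_4 = floor((13 + 11)/4) = 6.
  m_5 = 4*6 - 11 = 13, d_5 = (173 - 13^2)/4 = 4/4 = 1, a_5 = floor((13 + 13)/1) = 26.
  m_6 = 1*26 - 13 = 13, d_6 = (173 - 13^2)/1 = 4/1 = 4: (m_6, d_6) = (m_1, d_1) = (13, 4), so from here the quotients repeat a_1, ..., a_5; the period length is 5.
Hence the expansion of sqrt(173) is a_0 = 13 followed by the repeating block 6, 1, 1, 6, 26 (period 5).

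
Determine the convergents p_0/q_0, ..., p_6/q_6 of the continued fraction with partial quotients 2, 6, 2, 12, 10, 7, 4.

2/1, 13/6, 28/13, 349/162, 3518/1633, 24975/11593, 103418/48005

Using the convergent recurrence p_i = a_i*p_{i-1} + p_{i-2}, q_i = a_i*q_{i-1} + q_{i-2} with p_{-2}=0, p_{-1}=1, q_{-2}=1, q_{-1}=0:
  i=0: a_0=2, p_0 = 2*1 + 0 = 2, q_0 = 2*0 + 1 = 1.
  i=1: a_1=6, p_1 = 6*2 + 1 = 13, q_1 = 6*1 + 0 = 6.
  i=2: a_2=2, p_2 = 2*13 + 2 = 28, q_2 = 2*6 + 1 = 13.
  i=3: a_3=12, p_3 = 12*28 + 13 = 349, q_3 = 12*13 + 6 = 162.
  i=4: a_4=10, p_4 = 10*349 + 28 = 3518, q_4 = 10*162 + 13 = 1633.
  i=5: a_5=7, p_5 = 7*3518 + 349 = 24975, q_5 = 7*1633 + 162 = 11593.
  i=6: a_6=4, p_6 = 4*24975 + 3518 = 103418, q_6 = 4*11593 + 1633 = 48005.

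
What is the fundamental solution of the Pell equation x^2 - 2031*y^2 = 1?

(x, y) = (676, 15)

First expand sqrt(2031) as a continued fraction. With x_i = (sqrt(2031) + m_i)/d_i and (m_0, d_0) = (0, 1): a_0 = floor(sqrt(2031)) = 45, since 45^2 = 2025 <= 2031 < 2116 = 46^2.
Iterate m_{i+1} = d_i*a_i - m_i, d_{i+1} = (2031 - m_{i+1}^2)/d_i, a_{i+1} = floor((a_0 + m_{i+1})/d_{i+1}):
  m_1 = 1*45 - 0 = 45, d_1 = (2031 - 45^2)/1 = 6/1 = 6, a_1 = floor((45 + 45)/6) = 15.
  m_2 = 6*15 - 45 = 45, d_2 = (2031 - 45^2)/6 = 6/6 = 1, a_2 = floor((45 + 45)/1) = 90.
  m_3 = 1*90 - 45 = 45, d_3 = (2031 - 45^2)/1 = 6/1 = 6: (m_3, d_3) = (m_1, d_1) = (45, 6), so from here the quotients repeat a_1, a_2; the period length is 2.
So sqrt(2031) = [45; (15, 90)] with period length k = 2.
k is even, so the fundamental solution of x^2 - 2031y^2 = 1 is (p_{k-1}, q_{k-1}) = (p_1, q_1); compute convergents through index 1.
Convergents (p_i = a_i*p_{i-1} + p_{i-2}, q_i = a_i*q_{i-1} + q_{i-2} with p_{-2}=0, p_{-1}=1, q_{-2}=1, q_{-1}=0):
  i=0: a_0=45, p_0 = 45*1 + 0 = 45, q_0 = 45*0 + 1 = 1.
  i=1: a_1=15, p_1 = 15*45 + 1 = 676, q_1 = 15*1 + 0 = 15.
Check: 676^2 - 2031*15^2 = 456976 - 456975 = 1, so (x, y) = (676, 15) solves the equation, and by the theorem it is the least positive solution.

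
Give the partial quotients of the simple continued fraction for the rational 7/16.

Run the Euclidean algorithm on 7 and 16; the successive quotients are the partial quotients a_0, a_1, ... (each step inverts the fractional part left over by the previous one):
  7 = 0*16 + 7, so a_0 = 0.
  16 = 2*7 + 2, so a_1 = 2.
  7 = 3*2 + 1, so a_2 = 3.
  2 = 2*1 + 0, so a_3 = 2.
The remainder reaches 0 after 4 divisions, so the expansion has 4 partial quotients, read off in order.

[0; 2, 3, 2]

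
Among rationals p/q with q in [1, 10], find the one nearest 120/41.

29/10

Expand x = 120/41 as a continued fraction with the Euclidean algorithm:
  120 = 2*41 + 38, so a_0 = 2.
  41 = 1*38 + 3, so a_1 = 1.
  38 = 12*3 + 2, so a_2 = 12.
  3 = 1*2 + 1, so a_3 = 1.
  2 = 2*1 + 0, so a_4 = 2.
so x = [2; 1, 12, 1, 2].
Convergents (p_i = a_i*p_{i-1} + p_{i-2}, q_i = a_i*q_{i-1} + q_{i-2} with p_{-2}=0, p_{-1}=1, q_{-2}=1, q_{-1}=0), until the denominator exceeds 10:
  i=0: a_0=2, p_0 = 2*1 + 0 = 2, q_0 = 2*0 + 1 = 1.
  i=1: a_1=1, p_1 = 1*2 + 1 = 3, q_1 = 1*1 + 0 = 1.
  i=2: a_2=12, p_2 = 12*3 + 2 = 38, q_2 = 12*1 + 1 = 13.
q_2 = 13 > 10, so the last convergent with denominator <= 10 is p_1/q_1 = 3/1.
The closest fraction with denominator <= 10 is either p_1/q_1 or the intermediate fraction (k*p_1 + p_0)/(k*q_1 + q_0) with the largest k >= 1 whose denominator stays <= 10; these approach x as k grows, and every other convergent or intermediate fraction in range is farther away.
Largest k: floor((10 - q_0)/q_1) = floor((10 - 1)/1) = 9.
That gives (9*3 + 2)/(9*1 + 1) = 29/10.
Compare the errors: |x - 3/1| = |120*1 - 3*41|/(41*1) = 3/41, and |x - 29/10| = |120*10 - 29*41|/(41*10) = 11/410.
Cross-multiplying, 11*41 = 451 < 1230 = 3*410, so 11/410 is smaller: the intermediate fraction 29/10 is closer to x than 3/1.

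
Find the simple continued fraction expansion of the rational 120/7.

[17; 7]

Run the Euclidean algorithm on 120 and 7; the successive quotients are the partial quotients a_0, a_1, ... (each step inverts the fractional part left over by the previous one):
  120 = 17*7 + 1, so a_0 = 17.
  7 = 7*1 + 0, so a_1 = 7.
The remainder reaches 0 after 2 divisions, so the expansion has 2 partial quotients, read off in order.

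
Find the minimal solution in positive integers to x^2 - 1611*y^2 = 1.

First expand sqrt(1611) as a continued fraction. With x_i = (sqrt(1611) + m_i)/d_i and (m_0, d_0) = (0, 1): a_0 = floor(sqrt(1611)) = 40, since 40^2 = 1600 <= 1611 < 1681 = 41^2.
Iterate m_{i+1} = d_i*a_i - m_i, d_{i+1} = (1611 - m_{i+1}^2)/d_i, a_{i+1} = floor((a_0 + m_{i+1})/d_{i+1}):
  m_1 = 1*40 - 0 = 40, d_1 = (1611 - 40^2)/1 = 11/1 = 11, a_1 = floor((40 + 40)/11) = 7.
  m_2 = 11*7 - 40 = 37, d_2 = (1611 - 37^2)/11 = 242/11 = 22, a_2 = floor((40 + 37)/22) = 3.
  m_3 = 22*3 - 37 = 29, d_3 = (1611 - 29^2)/22 = 770/22 = 35, a_3 = floor((40 + 29)/35) = 1.
  m_4 = 35*1 - 29 = 6, d_4 = (1611 - 6^2)/35 = 1575/35 = 45, a_4 = floor((40 + 6)/45) = 1.
  m_5 = 45*1 - 6 = 39, d_5 = (1611 - 39^2)/45 = 90/45 = 2, a_5 = floor((40 + 39)/2) = 39.
  m_6 = 2*39 - 39 = 39, d_6 = (1611 - 39^2)/2 = 90/2 = 45, a_6 = floor((40 + 39)/45) = 1.
  m_7 = 45*1 - 39 = 6, d_7 = (1611 - 6^2)/45 = 1575/45 = 35, a_7 = floor((40 + 6)/35) = 1.
  m_8 = 35*1 - 6 = 29, d_8 = (1611 - 29^2)/35 = 770/35 = 22, a_8 = floor((40 + 29)/22) = 3.
  m_9 = 22*3 - 29 = 37, d_9 = (1611 - 37^2)/22 = 242/22 = 11, a_9 = floor((40 + 37)/11) = 7.
  m_10 = 11*7 - 37 = 40, d_10 = (1611 - 40^2)/11 = 11/11 = 1, a_10 = floor((40 + 40)/1) = 80.
  m_11 = 1*80 - 40 = 40, d_11 = (1611 - 40^2)/1 = 11/1 = 11: (m_11, d_11) = (m_1, d_1) = (40, 11), so from here the quotients repeat a_1, ..., a_10; the period length is 10.
So sqrt(1611) = [40; (7, 3, 1, 1, 39, 1, 1, 3, 7, 80)] with period length k = 10.
k is even, so the fundamental solution of x^2 - 1611y^2 = 1 is (p_{k-1}, q_{k-1}) = (p_9, q_9); compute convergents through index 9.
Convergents (p_i = a_i*p_{i-1} + p_{i-2}, q_i = a_i*q_{i-1} + q_{i-2} with p_{-2}=0, p_{-1}=1, q_{-2}=1, q_{-1}=0):
  i=0: a_0=40, p_0 = 40*1 + 0 = 40, q_0 = 40*0 + 1 = 1.
  i=1: a_1=7, p_1 = 7*40 + 1 = 281, q_1 = 7*1 + 0 = 7.
  i=2: a_2=3, p_2 = 3*281 + 40 = 883, q_2 = 3*7 + 1 = 22.
  i=3: a_3=1, p_3 = 1*883 + 281 = 1164, q_3 = 1*22 + 7 = 29.
  i=4: a_4=1, p_4 = 1*1164 + 883 = 2047, q_4 = 1*29 + 22 = 51.
  i=5: a_5=39, p_5 = 39*2047 + 1164 = 80997, q_5 = 39*51 + 29 = 2018.
  i=6: a_6=1, p_6 = 1*80997 + 2047 = 83044, q_6 = 1*2018 + 51 = 2069.
  i=7: a_7=1, p_7 = 1*83044 + 80997 = 164041, q_7 = 1*2069 + 2018 = 4087.
  i=8: a_8=3, p_8 = 3*164041 + 83044 = 575167, q_8 = 3*4087 + 2069 = 14330.
  i=9: a_9=7, p_9 = 7*575167 + 164041 = 4190210, q_9 = 7*14330 + 4087 = 104397.
Check: 4190210^2 - 1611*104397^2 = 17557859844100 - 17557859844099 = 1, so (x, y) = (4190210, 104397) solves the equation, and by the theorem it is the least positive solution.

(x, y) = (4190210, 104397)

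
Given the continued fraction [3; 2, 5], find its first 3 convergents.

3/1, 7/2, 38/11

Using the convergent recurrence p_i = a_i*p_{i-1} + p_{i-2}, q_i = a_i*q_{i-1} + q_{i-2} with p_{-2}=0, p_{-1}=1, q_{-2}=1, q_{-1}=0:
  i=0: a_0=3, p_0 = 3*1 + 0 = 3, q_0 = 3*0 + 1 = 1.
  i=1: a_1=2, p_1 = 2*3 + 1 = 7, q_1 = 2*1 + 0 = 2.
  i=2: a_2=5, p_2 = 5*7 + 3 = 38, q_2 = 5*2 + 1 = 11.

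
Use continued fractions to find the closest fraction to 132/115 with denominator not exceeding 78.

70/61

Expand x = 132/115 as a continued fraction with the Euclidean algorithm:
  132 = 1*115 + 17, so a_0 = 1.
  115 = 6*17 + 13, so a_1 = 6.
  17 = 1*13 + 4, so a_2 = 1.
  13 = 3*4 + 1, so a_3 = 3.
  4 = 4*1 + 0, so a_4 = 4.
so x = [1; 6, 1, 3, 4].
Convergents (p_i = a_i*p_{i-1} + p_{i-2}, q_i = a_i*q_{i-1} + q_{i-2} with p_{-2}=0, p_{-1}=1, q_{-2}=1, q_{-1}=0), until the denominator exceeds 78:
  i=0: a_0=1, p_0 = 1*1 + 0 = 1, q_0 = 1*0 + 1 = 1.
  i=1: a_1=6, p_1 = 6*1 + 1 = 7, q_1 = 6*1 + 0 = 6.
  i=2: a_2=1, p_2 = 1*7 + 1 = 8, q_2 = 1*6 + 1 = 7.
  i=3: a_3=3, p_3 = 3*8 + 7 = 31, q_3 = 3*7 + 6 = 27.
  i=4: a_4=4, p_4 = 4*31 + 8 = 132, q_4 = 4*27 + 7 = 115.
q_4 = 115 > 78, so the last convergent with denominator <= 78 is p_3/q_3 = 31/27.
The closest fraction with denominator <= 78 is either p_3/q_3 or the intermediate fraction (k*p_3 + p_2)/(k*q_3 + q_2) with the largest k >= 1 whose denominator stays <= 78; these approach x as k grows, and every other convergent or intermediate fraction in range is farther away.
Largest k: floor((78 - q_2)/q_3) = floor((78 - 7)/27) = 2.
That gives (2*31 + 8)/(2*27 + 7) = 70/61.
Compare the errors: |x - 31/27| = |132*27 - 31*115|/(115*27) = 1/3105, and |x - 70/61| = |132*61 - 70*115|/(115*61) = 2/7015.
Cross-multiplying, 2*3105 = 6210 < 7015 = 1*7015, so 2/7015 is smaller: the intermediate fraction 70/61 is closer to x than 31/27.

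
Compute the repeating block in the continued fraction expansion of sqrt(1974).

[44; (2, 3, 17, 2, 17, 3, 2, 88)]

Write x_i = (sqrt(1974) + m_i)/d_i with (m_0, d_0) = (0, 1). a_0 = floor(sqrt(1974)) = 44, since 44^2 = 1936 <= 1974 < 2025 = 45^2.
Iterate m_{i+1} = d_i*a_i - m_i, d_{i+1} = (1974 - m_{i+1}^2)/d_i, a_{i+1} = floor((a_0 + m_{i+1})/d_{i+1}):
  m_1 = 1*44 - 0 = 44, d_1 = (1974 - 44^2)/1 = 38/1 = 38, a_1 = floor((44 + 44)/38) = 2.
  m_2 = 38*2 - 44 = 32, d_2 = (1974 - 32^2)/38 = 950/38 = 25, a_2 = floor((44 + 32)/25) = 3.
  m_3 = 25*3 - 32 = 43, d_3 = (1974 - 43^2)/25 = 125/25 = 5, a_3 = floor((44 + 43)/5) = 17.
  m_4 = 5*17 - 43 = 42, d_4 = (1974 - 42^2)/5 = 210/5 = 42, a_4 = floor((44 + 42)/42) = 2.
  m_5 = 42*2 - 42 = 42, d_5 = (1974 - 42^2)/42 = 210/42 = 5, a_5 = floor((44 + 42)/5) = 17.
  m_6 = 5*17 - 42 = 43, d_6 = (1974 - 43^2)/5 = 125/5 = 25, a_6 = floor((44 + 43)/25) = 3.
  m_7 = 25*3 - 43 = 32, d_7 = (1974 - 32^2)/25 = 950/25 = 38, a_7 = floor((44 + 32)/38) = 2.
  m_8 = 38*2 - 32 = 44, d_8 = (1974 - 44^2)/38 = 38/38 = 1, a_8 = floor((44 + 44)/1) = 88.
  m_9 = 1*88 - 44 = 44, d_9 = (1974 - 44^2)/1 = 38/1 = 38: (m_9, d_9) = (m_1, d_1) = (44, 38), so from here the quotients repeat a_1, ..., a_8; the period length is 8.
Hence the expansion of sqrt(1974) is a_0 = 44 followed by the repeating block 2, 3, 17, 2, 17, 3, 2, 88 (period 8).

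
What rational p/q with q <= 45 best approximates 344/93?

37/10

Expand x = 344/93 as a continued fraction with the Euclidean algorithm:
  344 = 3*93 + 65, so a_0 = 3.
  93 = 1*65 + 28, so a_1 = 1.
  65 = 2*28 + 9, so a_2 = 2.
  28 = 3*9 + 1, so a_3 = 3.
  9 = 9*1 + 0, so a_4 = 9.
so x = [3; 1, 2, 3, 9].
Convergents (p_i = a_i*p_{i-1} + p_{i-2}, q_i = a_i*q_{i-1} + q_{i-2} with p_{-2}=0, p_{-1}=1, q_{-2}=1, q_{-1}=0), until the denominator exceeds 45:
  i=0: a_0=3, p_0 = 3*1 + 0 = 3, q_0 = 3*0 + 1 = 1.
  i=1: a_1=1, p_1 = 1*3 + 1 = 4, q_1 = 1*1 + 0 = 1.
  i=2: a_2=2, p_2 = 2*4 + 3 = 11, q_2 = 2*1 + 1 = 3.
  i=3: a_3=3, p_3 = 3*11 + 4 = 37, q_3 = 3*3 + 1 = 10.
  i=4: a_4=9, p_4 = 9*37 + 11 = 344, q_4 = 9*10 + 3 = 93.
q_4 = 93 > 45, so the last convergent with denominator <= 45 is p_3/q_3 = 37/10.
The closest fraction with denominator <= 45 is either p_3/q_3 or the intermediate fraction (k*p_3 + p_2)/(k*q_3 + q_2) with the largest k >= 1 whose denominator stays <= 45; these approach x as k grows, and every other convergent or intermediate fraction in range is farther away.
Largest k: floor((45 - q_2)/q_3) = floor((45 - 3)/10) = 4.
That gives (4*37 + 11)/(4*10 + 3) = 159/43.
Compare the errors: |x - 37/10| = |344*10 - 37*93|/(93*10) = 1/930, and |x - 159/43| = |344*43 - 159*93|/(93*43) = 5/3999.
Cross-multiplying, 1*3999 = 3999 < 4650 = 5*930, so 1/930 is smaller: the convergent 37/10 is closer to x than 159/43.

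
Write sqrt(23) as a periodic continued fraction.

[4; (1, 3, 1, 8)]

Write x_i = (sqrt(23) + m_i)/d_i with (m_0, d_0) = (0, 1). a_0 = floor(sqrt(23)) = 4, since 4^2 = 16 <= 23 < 25 = 5^2.
Iterate m_{i+1} = d_i*a_i - m_i, d_{i+1} = (23 - m_{i+1}^2)/d_i, a_{i+1} = floor((a_0 + m_{i+1})/d_{i+1}):
  m_1 = 1*4 - 0 = 4, d_1 = (23 - 4^2)/1 = 7/1 = 7, a_1 = floor((4 + 4)/7) = 1.
  m_2 = 7*1 - 4 = 3, d_2 = (23 - 3^2)/7 = 14/7 = 2, a_2 = floor((4 + 3)/2) = 3.
  m_3 = 2*3 - 3 = 3, d_3 = (23 - 3^2)/2 = 14/2 = 7, a_3 = floor((4 + 3)/7) = 1.
  m_4 = 7*1 - 3 = 4, d_4 = (23 - 4^2)/7 = 7/7 = 1, a_4 = floor((4 + 4)/1) = 8.
  m_5 = 1*8 - 4 = 4, d_5 = (23 - 4^2)/1 = 7/1 = 7: (m_5, d_5) = (m_1, d_1) = (4, 7), so from here the quotients repeat a_1, ..., a_4; the period length is 4.
Hence the expansion of sqrt(23) is a_0 = 4 followed by the repeating block 1, 3, 1, 8 (period 4).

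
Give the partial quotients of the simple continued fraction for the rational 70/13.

Run the Euclidean algorithm on 70 and 13; the successive quotients are the partial quotients a_0, a_1, ... (each step inverts the fractional part left over by the previous one):
  70 = 5*13 + 5, so a_0 = 5.
  13 = 2*5 + 3, so a_1 = 2.
  5 = 1*3 + 2, so a_2 = 1.
  3 = 1*2 + 1, so a_3 = 1.
  2 = 2*1 + 0, so a_4 = 2.
The remainder reaches 0 after 5 divisions, so the expansion has 5 partial quotients, read off in order.

[5; 2, 1, 1, 2]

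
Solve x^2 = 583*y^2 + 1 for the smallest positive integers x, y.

(x, y) = (8429543, 349116)

First expand sqrt(583) as a continued fraction. With x_i = (sqrt(583) + m_i)/d_i and (m_0, d_0) = (0, 1): a_0 = floor(sqrt(583)) = 24, since 24^2 = 576 <= 583 < 625 = 25^2.
Iterate m_{i+1} = d_i*a_i - m_i, d_{i+1} = (583 - m_{i+1}^2)/d_i, a_{i+1} = floor((a_0 + m_{i+1})/d_{i+1}):
  m_1 = 1*24 - 0 = 24, d_1 = (583 - 24^2)/1 = 7/1 = 7, a_1 = floor((24 + 24)/7) = 6.
  m_2 = 7*6 - 24 = 18, d_2 = (583 - 18^2)/7 = 259/7 = 37, a_2 = floor((24 + 18)/37) = 1.
  m_3 = 37*1 - 18 = 19, d_3 = (583 - 19^2)/37 = 222/37 = 6, a_3 = floor((24 + 19)/6) = 7.
  m_4 = 6*7 - 19 = 23, d_4 = (583 - 23^2)/6 = 54/6 = 9, a_4 = floor((24 + 23)/9) = 5.
  m_5 = 9*5 - 23 = 22, d_5 = (583 - 22^2)/9 = 99/9 = 11, a_5 = floor((24 + 22)/11) = 4.
  m_6 = 11*4 - 22 = 22, d_6 = (583 - 22^2)/11 = 99/11 = 9, a_6 = floor((24 + 22)/9) = 5.
  m_7 = 9*5 - 22 = 23, d_7 = (583 - 23^2)/9 = 54/9 = 6, a_7 = floor((24 + 23)/6) = 7.
  m_8 = 6*7 - 23 = 19, d_8 = (583 - 19^2)/6 = 222/6 = 37, a_8 = floor((24 + 19)/37) = 1.
  m_9 = 37*1 - 19 = 18, d_9 = (583 - 18^2)/37 = 259/37 = 7, a_9 = floor((24 + 18)/7) = 6.
  m_10 = 7*6 - 18 = 24, d_10 = (583 - 24^2)/7 = 7/7 = 1, a_10 = floor((24 + 24)/1) = 48.
  m_11 = 1*48 - 24 = 24, d_11 = (583 - 24^2)/1 = 7/1 = 7: (m_11, d_11) = (m_1, d_1) = (24, 7), so from here the quotients repeat a_1, ..., a_10; the period length is 10.
So sqrt(583) = [24; (6, 1, 7, 5, 4, 5, 7, 1, 6, 48)] with period length k = 10.
k is even, so the fundamental solution of x^2 - 583y^2 = 1 is (p_{k-1}, q_{k-1}) = (p_9, q_9); compute convergents through index 9.
Convergents (p_i = a_i*p_{i-1} + p_{i-2}, q_i = a_i*q_{i-1} + q_{i-2} with p_{-2}=0, p_{-1}=1, q_{-2}=1, q_{-1}=0):
  i=0: a_0=24, p_0 = 24*1 + 0 = 24, q_0 = 24*0 + 1 = 1.
  i=1: a_1=6, p_1 = 6*24 + 1 = 145, q_1 = 6*1 + 0 = 6.
  i=2: a_2=1, p_2 = 1*145 + 24 = 169, q_2 = 1*6 + 1 = 7.
  i=3: a_3=7, p_3 = 7*169 + 145 = 1328, q_3 = 7*7 + 6 = 55.
  i=4: a_4=5, p_4 = 5*1328 + 169 = 6809, q_4 = 5*55 + 7 = 282.
  i=5: a_5=4, p_5 = 4*6809 + 1328 = 28564, q_5 = 4*282 + 55 = 1183.
  i=6: a_6=5, p_6 = 5*28564 + 6809 = 149629, q_6 = 5*1183 + 282 = 6197.
  i=7: a_7=7, p_7 = 7*149629 + 28564 = 1075967, q_7 = 7*6197 + 1183 = 44562.
  i=8: a_8=1, p_8 = 1*1075967 + 149629 = 1225596, q_8 = 1*44562 + 6197 = 50759.
  i=9: a_9=6, p_9 = 6*1225596 + 1075967 = 8429543, q_9 = 6*50759 + 44562 = 349116.
Check: 8429543^2 - 583*349116^2 = 71057195188849 - 71057195188848 = 1, so (x, y) = (8429543, 349116) solves the equation, and by the theorem it is the least positive solution.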